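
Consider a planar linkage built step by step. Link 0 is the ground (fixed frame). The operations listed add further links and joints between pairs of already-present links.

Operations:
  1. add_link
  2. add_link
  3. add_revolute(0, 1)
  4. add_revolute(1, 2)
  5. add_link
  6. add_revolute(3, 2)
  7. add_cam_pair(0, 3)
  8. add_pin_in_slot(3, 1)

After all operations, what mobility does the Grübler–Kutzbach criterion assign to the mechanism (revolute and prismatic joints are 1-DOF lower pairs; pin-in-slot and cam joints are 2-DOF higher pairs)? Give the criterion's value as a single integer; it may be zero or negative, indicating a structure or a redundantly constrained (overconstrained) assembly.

[1;0;0] (link 0 is ground)
L+ [2;0;0]
L+ [3;0;0]
R(0,1)∈J1 [3;1;0]
R(1,2)∈J1 [3;2;0]
L+ [4;2;0]
R(3,2)∈J1 [4;3;0]
C(0,3)∈J2 [4;3;1]
PS(3,1)∈J2 [4;3;2]
mobility = 9 − 6 − 2 = 1

M = 1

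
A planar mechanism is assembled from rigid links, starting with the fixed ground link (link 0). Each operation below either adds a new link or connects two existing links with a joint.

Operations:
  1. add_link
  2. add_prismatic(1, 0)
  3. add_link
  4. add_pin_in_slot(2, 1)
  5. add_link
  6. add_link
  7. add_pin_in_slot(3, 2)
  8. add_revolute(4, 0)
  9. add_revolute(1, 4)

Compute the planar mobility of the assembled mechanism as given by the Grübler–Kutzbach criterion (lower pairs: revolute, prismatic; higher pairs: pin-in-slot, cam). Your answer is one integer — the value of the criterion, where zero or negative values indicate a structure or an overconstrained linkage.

M = 4

[1;0;0] (link 0 is ground)
L+ [2;0;0]
P(1,0)∈J1 [2;1;0]
L+ [3;1;0]
PS(2,1)∈J2 [3;1;1]
L+ [4;1;1]
L+ [5;1;1]
PS(3,2)∈J2 [5;1;2]
R(4,0)∈J1 [5;2;2]
R(1,4)∈J1 [5;3;2]
mobility = 12 − 6 − 2 = 4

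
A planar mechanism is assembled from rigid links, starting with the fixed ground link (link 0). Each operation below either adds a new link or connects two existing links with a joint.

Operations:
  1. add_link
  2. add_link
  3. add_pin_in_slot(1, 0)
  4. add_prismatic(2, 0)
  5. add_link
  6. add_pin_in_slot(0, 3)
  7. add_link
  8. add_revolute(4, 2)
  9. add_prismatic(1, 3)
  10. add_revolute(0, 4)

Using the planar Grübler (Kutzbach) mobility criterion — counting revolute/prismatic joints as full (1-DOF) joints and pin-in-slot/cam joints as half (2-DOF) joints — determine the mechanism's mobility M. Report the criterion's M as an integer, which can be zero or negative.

link 0 = ground. State L|J1|J2 = 1|0|0
+link1  2|0|0
+link2  3|0|0
PS(1,0) f=2→J2  3|0|1
P(2,0) f=1→J1  3|1|1
+link3  4|1|1
PS(0,3) f=2→J2  4|1|2
+link4  5|1|2
R(4,2) f=1→J1  5|2|2
P(1,3) f=1→J1  5|3|2
R(0,4) f=1→J1  5|4|2
M = 3(5−1)−2·4−2 = 12−8−2 = 2

M = 2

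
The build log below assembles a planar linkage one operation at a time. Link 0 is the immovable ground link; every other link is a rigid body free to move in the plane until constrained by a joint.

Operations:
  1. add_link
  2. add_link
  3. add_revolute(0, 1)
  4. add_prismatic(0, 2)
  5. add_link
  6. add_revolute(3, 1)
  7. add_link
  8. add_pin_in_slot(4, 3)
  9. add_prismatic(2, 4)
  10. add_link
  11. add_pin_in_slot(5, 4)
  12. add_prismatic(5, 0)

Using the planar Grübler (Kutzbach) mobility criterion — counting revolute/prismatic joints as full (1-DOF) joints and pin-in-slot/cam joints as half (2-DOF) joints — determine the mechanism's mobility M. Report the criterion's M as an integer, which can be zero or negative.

M = 3

ground; <1,0,0>
#1 <2,0,0>
#2 <3,0,0>
R:0↔1 J1 <3,1,0>
P:0↔2 J1 <3,2,0>
#3 <4,2,0>
R:3↔1 J1 <4,3,0>
#4 <5,3,0>
PS:4↔3 J2 <5,3,1>
P:2↔4 J1 <5,4,1>
#5 <6,4,1>
PS:5↔4 J2 <6,4,2>
P:5↔0 J1 <6,5,2>
3×5 − 2×5 − 1×2 = 3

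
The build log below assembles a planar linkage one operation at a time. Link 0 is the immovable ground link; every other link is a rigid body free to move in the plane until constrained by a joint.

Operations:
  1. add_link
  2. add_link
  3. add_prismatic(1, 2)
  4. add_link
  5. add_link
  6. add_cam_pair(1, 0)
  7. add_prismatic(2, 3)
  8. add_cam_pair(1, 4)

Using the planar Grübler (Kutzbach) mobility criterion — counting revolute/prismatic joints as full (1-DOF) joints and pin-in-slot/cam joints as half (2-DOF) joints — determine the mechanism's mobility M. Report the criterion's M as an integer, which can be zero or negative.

M = 6

[1;0;0] (link 0 is ground)
L+ [2;0;0]
L+ [3;0;0]
P(1,2)∈J1 [3;1;0]
L+ [4;1;0]
L+ [5;1;0]
C(1,0)∈J2 [5;1;1]
P(2,3)∈J1 [5;2;1]
C(1,4)∈J2 [5;2;2]
mobility = 12 − 4 − 2 = 6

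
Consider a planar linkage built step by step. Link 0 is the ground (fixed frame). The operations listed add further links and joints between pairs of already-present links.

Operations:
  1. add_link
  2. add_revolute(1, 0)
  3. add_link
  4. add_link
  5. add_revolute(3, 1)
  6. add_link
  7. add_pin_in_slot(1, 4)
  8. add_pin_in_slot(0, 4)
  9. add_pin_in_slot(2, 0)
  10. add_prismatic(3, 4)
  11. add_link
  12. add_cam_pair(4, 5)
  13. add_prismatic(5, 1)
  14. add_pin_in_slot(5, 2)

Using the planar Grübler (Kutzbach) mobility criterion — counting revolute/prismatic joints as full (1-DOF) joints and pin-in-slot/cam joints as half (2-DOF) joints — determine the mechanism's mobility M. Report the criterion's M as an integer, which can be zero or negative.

(L,J1,J2)=(1,0,0); link0 fixed
link1: (2,0,0)
R 1-0 [J1]: (2,1,0)
link2: (3,1,0)
link3: (4,1,0)
R 3-1 [J1]: (4,2,0)
link4: (5,2,0)
PS 1-4 [J2]: (5,2,1)
PS 0-4 [J2]: (5,2,2)
PS 2-0 [J2]: (5,2,3)
P 3-4 [J1]: (5,3,3)
link5: (6,3,3)
C 4-5 [J2]: (6,3,4)
P 5-1 [J1]: (6,4,4)
PS 5-2 [J2]: (6,4,5)
Grübler: 3·5 − 2·4 − 5 = 2

M = 2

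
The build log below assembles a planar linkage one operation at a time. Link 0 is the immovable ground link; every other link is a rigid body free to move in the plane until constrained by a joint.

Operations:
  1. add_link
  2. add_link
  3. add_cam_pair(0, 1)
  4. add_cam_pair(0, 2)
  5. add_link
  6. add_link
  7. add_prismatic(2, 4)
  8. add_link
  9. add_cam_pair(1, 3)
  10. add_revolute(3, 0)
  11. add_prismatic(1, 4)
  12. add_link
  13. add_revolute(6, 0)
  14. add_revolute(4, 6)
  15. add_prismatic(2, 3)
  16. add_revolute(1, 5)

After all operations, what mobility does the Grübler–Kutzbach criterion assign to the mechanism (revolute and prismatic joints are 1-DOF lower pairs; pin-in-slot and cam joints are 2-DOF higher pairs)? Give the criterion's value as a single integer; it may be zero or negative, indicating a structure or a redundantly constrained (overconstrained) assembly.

ground; <1,0,0>
#1 <2,0,0>
#2 <3,0,0>
C:0↔1 J2 <3,0,1>
C:0↔2 J2 <3,0,2>
#3 <4,0,2>
#4 <5,0,2>
P:2↔4 J1 <5,1,2>
#5 <6,1,2>
C:1↔3 J2 <6,1,3>
R:3↔0 J1 <6,2,3>
P:1↔4 J1 <6,3,3>
#6 <7,3,3>
R:6↔0 J1 <7,4,3>
R:4↔6 J1 <7,5,3>
P:2↔3 J1 <7,6,3>
R:1↔5 J1 <7,7,3>
3×6 − 2×7 − 1×3 = 1

M = 1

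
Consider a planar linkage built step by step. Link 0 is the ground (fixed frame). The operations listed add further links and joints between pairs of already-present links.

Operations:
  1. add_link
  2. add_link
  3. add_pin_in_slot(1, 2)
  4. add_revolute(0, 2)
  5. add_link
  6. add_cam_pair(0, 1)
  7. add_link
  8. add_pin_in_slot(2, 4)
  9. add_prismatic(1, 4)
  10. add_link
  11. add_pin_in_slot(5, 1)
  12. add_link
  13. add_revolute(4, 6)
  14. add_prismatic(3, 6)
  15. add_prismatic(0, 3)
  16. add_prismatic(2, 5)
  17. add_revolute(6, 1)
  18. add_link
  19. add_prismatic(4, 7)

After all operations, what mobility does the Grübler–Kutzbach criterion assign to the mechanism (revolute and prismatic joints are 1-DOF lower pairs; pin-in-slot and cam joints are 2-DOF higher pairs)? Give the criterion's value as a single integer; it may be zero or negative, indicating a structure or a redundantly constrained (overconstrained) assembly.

link 0 = ground. State L|J1|J2 = 1|0|0
+link1  2|0|0
+link2  3|0|0
PS(1,2) f=2→J2  3|0|1
R(0,2) f=1→J1  3|1|1
+link3  4|1|1
C(0,1) f=2→J2  4|1|2
+link4  5|1|2
PS(2,4) f=2→J2  5|1|3
P(1,4) f=1→J1  5|2|3
+link5  6|2|3
PS(5,1) f=2→J2  6|2|4
+link6  7|2|4
R(4,6) f=1→J1  7|3|4
P(3,6) f=1→J1  7|4|4
P(0,3) f=1→J1  7|5|4
P(2,5) f=1→J1  7|6|4
R(6,1) f=1→J1  7|7|4
+link7  8|7|4
P(4,7) f=1→J1  8|8|4
M = 3(8−1)−2·8−4 = 21−16−4 = 1

M = 1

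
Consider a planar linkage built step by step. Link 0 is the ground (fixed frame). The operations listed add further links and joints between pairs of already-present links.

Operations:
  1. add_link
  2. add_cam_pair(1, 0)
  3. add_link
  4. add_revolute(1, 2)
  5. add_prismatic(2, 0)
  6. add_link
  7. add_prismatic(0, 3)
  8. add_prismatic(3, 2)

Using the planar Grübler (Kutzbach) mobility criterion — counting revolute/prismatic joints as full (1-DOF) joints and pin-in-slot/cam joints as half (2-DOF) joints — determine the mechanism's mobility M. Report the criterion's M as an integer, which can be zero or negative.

M = 0

ground; <1,0,0>
#1 <2,0,0>
C:1↔0 J2 <2,0,1>
#2 <3,0,1>
R:1↔2 J1 <3,1,1>
P:2↔0 J1 <3,2,1>
#3 <4,2,1>
P:0↔3 J1 <4,3,1>
P:3↔2 J1 <4,4,1>
3×3 − 2×4 − 1×1 = 0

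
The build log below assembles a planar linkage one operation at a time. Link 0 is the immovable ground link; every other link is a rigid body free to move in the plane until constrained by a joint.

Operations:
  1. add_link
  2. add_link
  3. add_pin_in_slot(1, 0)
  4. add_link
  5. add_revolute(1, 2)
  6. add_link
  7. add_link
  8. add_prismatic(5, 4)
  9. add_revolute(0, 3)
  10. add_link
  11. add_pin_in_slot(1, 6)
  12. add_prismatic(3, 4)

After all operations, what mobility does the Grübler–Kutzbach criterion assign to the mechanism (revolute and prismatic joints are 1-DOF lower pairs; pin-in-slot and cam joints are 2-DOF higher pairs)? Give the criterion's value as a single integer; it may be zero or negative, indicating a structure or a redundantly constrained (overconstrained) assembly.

M = 8

ground; <1,0,0>
#1 <2,0,0>
#2 <3,0,0>
PS:1↔0 J2 <3,0,1>
#3 <4,0,1>
R:1↔2 J1 <4,1,1>
#4 <5,1,1>
#5 <6,1,1>
P:5↔4 J1 <6,2,1>
R:0↔3 J1 <6,3,1>
#6 <7,3,1>
PS:1↔6 J2 <7,3,2>
P:3↔4 J1 <7,4,2>
3×6 − 2×4 − 1×2 = 8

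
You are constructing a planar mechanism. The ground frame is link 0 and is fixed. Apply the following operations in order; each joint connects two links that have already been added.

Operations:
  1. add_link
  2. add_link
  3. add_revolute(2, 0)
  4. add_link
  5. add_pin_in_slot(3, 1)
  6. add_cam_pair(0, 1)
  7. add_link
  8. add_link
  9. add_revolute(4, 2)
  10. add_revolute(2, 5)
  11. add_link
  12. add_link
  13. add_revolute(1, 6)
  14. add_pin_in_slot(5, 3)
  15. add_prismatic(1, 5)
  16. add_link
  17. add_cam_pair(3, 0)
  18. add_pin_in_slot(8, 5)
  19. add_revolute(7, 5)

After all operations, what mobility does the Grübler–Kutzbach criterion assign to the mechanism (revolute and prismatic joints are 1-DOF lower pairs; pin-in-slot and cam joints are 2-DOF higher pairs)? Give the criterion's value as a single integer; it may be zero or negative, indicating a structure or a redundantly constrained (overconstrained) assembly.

M = 7

[1;0;0] (link 0 is ground)
L+ [2;0;0]
L+ [3;0;0]
R(2,0)∈J1 [3;1;0]
L+ [4;1;0]
PS(3,1)∈J2 [4;1;1]
C(0,1)∈J2 [4;1;2]
L+ [5;1;2]
L+ [6;1;2]
R(4,2)∈J1 [6;2;2]
R(2,5)∈J1 [6;3;2]
L+ [7;3;2]
L+ [8;3;2]
R(1,6)∈J1 [8;4;2]
PS(5,3)∈J2 [8;4;3]
P(1,5)∈J1 [8;5;3]
L+ [9;5;3]
C(3,0)∈J2 [9;5;4]
PS(8,5)∈J2 [9;5;5]
R(7,5)∈J1 [9;6;5]
mobility = 24 − 12 − 5 = 7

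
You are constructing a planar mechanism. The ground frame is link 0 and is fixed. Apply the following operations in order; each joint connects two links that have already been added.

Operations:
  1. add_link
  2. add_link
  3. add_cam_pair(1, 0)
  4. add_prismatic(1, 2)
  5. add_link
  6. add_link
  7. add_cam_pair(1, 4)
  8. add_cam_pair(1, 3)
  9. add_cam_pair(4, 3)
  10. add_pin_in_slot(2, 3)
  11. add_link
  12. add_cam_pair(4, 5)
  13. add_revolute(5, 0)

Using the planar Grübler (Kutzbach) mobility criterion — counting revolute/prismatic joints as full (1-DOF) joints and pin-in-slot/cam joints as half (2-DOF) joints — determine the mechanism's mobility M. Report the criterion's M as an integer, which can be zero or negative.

[1;0;0] (link 0 is ground)
L+ [2;0;0]
L+ [3;0;0]
C(1,0)∈J2 [3;0;1]
P(1,2)∈J1 [3;1;1]
L+ [4;1;1]
L+ [5;1;1]
C(1,4)∈J2 [5;1;2]
C(1,3)∈J2 [5;1;3]
C(4,3)∈J2 [5;1;4]
PS(2,3)∈J2 [5;1;5]
L+ [6;1;5]
C(4,5)∈J2 [6;1;6]
R(5,0)∈J1 [6;2;6]
mobility = 15 − 4 − 6 = 5

M = 5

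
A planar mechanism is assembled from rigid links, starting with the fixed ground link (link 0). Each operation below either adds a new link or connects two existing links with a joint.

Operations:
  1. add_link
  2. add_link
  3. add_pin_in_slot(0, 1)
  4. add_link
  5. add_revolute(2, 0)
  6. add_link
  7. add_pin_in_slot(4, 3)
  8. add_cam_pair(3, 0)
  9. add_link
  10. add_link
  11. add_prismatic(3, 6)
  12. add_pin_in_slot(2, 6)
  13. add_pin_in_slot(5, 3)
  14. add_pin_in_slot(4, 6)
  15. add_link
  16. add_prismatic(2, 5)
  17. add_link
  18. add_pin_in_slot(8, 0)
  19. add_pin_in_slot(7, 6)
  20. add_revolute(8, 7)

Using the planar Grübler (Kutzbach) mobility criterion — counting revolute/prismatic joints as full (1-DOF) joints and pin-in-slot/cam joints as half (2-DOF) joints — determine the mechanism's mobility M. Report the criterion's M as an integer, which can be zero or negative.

M = 8

link 0 = ground. State L|J1|J2 = 1|0|0
+link1  2|0|0
+link2  3|0|0
PS(0,1) f=2→J2  3|0|1
+link3  4|0|1
R(2,0) f=1→J1  4|1|1
+link4  5|1|1
PS(4,3) f=2→J2  5|1|2
C(3,0) f=2→J2  5|1|3
+link5  6|1|3
+link6  7|1|3
P(3,6) f=1→J1  7|2|3
PS(2,6) f=2→J2  7|2|4
PS(5,3) f=2→J2  7|2|5
PS(4,6) f=2→J2  7|2|6
+link7  8|2|6
P(2,5) f=1→J1  8|3|6
+link8  9|3|6
PS(8,0) f=2→J2  9|3|7
PS(7,6) f=2→J2  9|3|8
R(8,7) f=1→J1  9|4|8
M = 3(9−1)−2·4−8 = 24−8−8 = 8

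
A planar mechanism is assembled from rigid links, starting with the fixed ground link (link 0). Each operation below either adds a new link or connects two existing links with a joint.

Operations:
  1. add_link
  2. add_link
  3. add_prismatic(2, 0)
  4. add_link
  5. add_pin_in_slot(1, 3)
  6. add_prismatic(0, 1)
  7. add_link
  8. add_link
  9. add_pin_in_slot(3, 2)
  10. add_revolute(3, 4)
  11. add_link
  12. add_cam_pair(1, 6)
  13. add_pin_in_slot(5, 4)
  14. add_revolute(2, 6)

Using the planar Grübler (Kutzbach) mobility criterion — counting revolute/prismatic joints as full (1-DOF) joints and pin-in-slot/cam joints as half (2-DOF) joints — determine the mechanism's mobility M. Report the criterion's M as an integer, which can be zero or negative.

ground; <1,0,0>
#1 <2,0,0>
#2 <3,0,0>
P:2↔0 J1 <3,1,0>
#3 <4,1,0>
PS:1↔3 J2 <4,1,1>
P:0↔1 J1 <4,2,1>
#4 <5,2,1>
#5 <6,2,1>
PS:3↔2 J2 <6,2,2>
R:3↔4 J1 <6,3,2>
#6 <7,3,2>
C:1↔6 J2 <7,3,3>
PS:5↔4 J2 <7,3,4>
R:2↔6 J1 <7,4,4>
3×6 − 2×4 − 1×4 = 6

M = 6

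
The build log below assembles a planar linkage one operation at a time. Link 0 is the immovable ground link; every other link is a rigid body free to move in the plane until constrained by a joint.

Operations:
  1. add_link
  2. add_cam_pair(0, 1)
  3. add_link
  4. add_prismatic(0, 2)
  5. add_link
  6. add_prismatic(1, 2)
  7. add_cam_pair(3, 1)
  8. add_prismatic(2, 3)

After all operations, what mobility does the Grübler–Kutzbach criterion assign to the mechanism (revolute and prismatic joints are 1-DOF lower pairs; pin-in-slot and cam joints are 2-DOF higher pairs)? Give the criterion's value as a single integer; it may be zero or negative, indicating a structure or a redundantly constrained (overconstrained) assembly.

M = 1

[1;0;0] (link 0 is ground)
L+ [2;0;0]
C(0,1)∈J2 [2;0;1]
L+ [3;0;1]
P(0,2)∈J1 [3;1;1]
L+ [4;1;1]
P(1,2)∈J1 [4;2;1]
C(3,1)∈J2 [4;2;2]
P(2,3)∈J1 [4;3;2]
mobility = 9 − 6 − 2 = 1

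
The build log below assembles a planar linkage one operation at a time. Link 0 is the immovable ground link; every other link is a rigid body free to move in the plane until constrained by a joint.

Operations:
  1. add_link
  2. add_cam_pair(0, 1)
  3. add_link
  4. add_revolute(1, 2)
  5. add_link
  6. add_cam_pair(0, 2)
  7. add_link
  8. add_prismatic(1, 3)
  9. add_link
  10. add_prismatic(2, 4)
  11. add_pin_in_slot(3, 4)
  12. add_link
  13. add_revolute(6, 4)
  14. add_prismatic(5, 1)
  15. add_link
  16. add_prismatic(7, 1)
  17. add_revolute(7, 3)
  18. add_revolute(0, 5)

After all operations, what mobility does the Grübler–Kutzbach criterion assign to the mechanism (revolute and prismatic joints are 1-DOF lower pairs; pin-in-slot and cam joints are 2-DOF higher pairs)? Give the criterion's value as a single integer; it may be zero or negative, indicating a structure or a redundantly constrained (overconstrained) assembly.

M = 2

link 0 = ground. State L|J1|J2 = 1|0|0
+link1  2|0|0
C(0,1) f=2→J2  2|0|1
+link2  3|0|1
R(1,2) f=1→J1  3|1|1
+link3  4|1|1
C(0,2) f=2→J2  4|1|2
+link4  5|1|2
P(1,3) f=1→J1  5|2|2
+link5  6|2|2
P(2,4) f=1→J1  6|3|2
PS(3,4) f=2→J2  6|3|3
+link6  7|3|3
R(6,4) f=1→J1  7|4|3
P(5,1) f=1→J1  7|5|3
+link7  8|5|3
P(7,1) f=1→J1  8|6|3
R(7,3) f=1→J1  8|7|3
R(0,5) f=1→J1  8|8|3
M = 3(8−1)−2·8−3 = 21−16−3 = 2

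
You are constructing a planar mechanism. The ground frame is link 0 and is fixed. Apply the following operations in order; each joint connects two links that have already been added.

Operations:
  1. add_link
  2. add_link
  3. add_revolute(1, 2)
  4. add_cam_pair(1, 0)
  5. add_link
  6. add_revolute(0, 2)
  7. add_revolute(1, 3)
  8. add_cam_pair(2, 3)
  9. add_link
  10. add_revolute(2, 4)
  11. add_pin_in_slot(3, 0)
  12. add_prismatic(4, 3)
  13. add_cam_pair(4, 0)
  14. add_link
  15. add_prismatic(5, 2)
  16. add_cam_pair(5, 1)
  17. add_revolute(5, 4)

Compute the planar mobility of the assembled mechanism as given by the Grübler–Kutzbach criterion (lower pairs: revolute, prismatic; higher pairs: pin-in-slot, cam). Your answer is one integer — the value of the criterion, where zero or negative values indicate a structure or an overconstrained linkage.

M = -4

(L,J1,J2)=(1,0,0); link0 fixed
link1: (2,0,0)
link2: (3,0,0)
R 1-2 [J1]: (3,1,0)
C 1-0 [J2]: (3,1,1)
link3: (4,1,1)
R 0-2 [J1]: (4,2,1)
R 1-3 [J1]: (4,3,1)
C 2-3 [J2]: (4,3,2)
link4: (5,3,2)
R 2-4 [J1]: (5,4,2)
PS 3-0 [J2]: (5,4,3)
P 4-3 [J1]: (5,5,3)
C 4-0 [J2]: (5,5,4)
link5: (6,5,4)
P 5-2 [J1]: (6,6,4)
C 5-1 [J2]: (6,6,5)
R 5-4 [J1]: (6,7,5)
Grübler: 3·5 − 2·7 − 5 = -4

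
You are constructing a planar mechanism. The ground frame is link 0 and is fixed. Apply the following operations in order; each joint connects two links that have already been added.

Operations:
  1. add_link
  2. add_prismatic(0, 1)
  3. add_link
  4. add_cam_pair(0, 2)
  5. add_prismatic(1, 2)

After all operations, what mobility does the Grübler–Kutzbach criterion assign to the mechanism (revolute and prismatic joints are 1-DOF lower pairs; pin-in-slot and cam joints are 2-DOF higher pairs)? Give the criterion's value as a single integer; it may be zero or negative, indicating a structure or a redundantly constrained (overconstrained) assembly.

[1;0;0] (link 0 is ground)
L+ [2;0;0]
P(0,1)∈J1 [2;1;0]
L+ [3;1;0]
C(0,2)∈J2 [3;1;1]
P(1,2)∈J1 [3;2;1]
mobility = 6 − 4 − 1 = 1

M = 1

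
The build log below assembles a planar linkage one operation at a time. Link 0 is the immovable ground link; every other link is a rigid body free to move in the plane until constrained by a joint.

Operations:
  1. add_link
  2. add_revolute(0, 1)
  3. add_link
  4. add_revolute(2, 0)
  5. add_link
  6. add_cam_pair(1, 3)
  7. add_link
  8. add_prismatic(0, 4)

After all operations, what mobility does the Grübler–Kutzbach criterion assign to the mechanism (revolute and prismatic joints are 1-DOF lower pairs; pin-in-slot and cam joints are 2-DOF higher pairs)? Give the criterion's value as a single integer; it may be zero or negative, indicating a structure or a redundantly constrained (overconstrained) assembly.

M = 5

(L,J1,J2)=(1,0,0); link0 fixed
link1: (2,0,0)
R 0-1 [J1]: (2,1,0)
link2: (3,1,0)
R 2-0 [J1]: (3,2,0)
link3: (4,2,0)
C 1-3 [J2]: (4,2,1)
link4: (5,2,1)
P 0-4 [J1]: (5,3,1)
Grübler: 3·4 − 2·3 − 1 = 5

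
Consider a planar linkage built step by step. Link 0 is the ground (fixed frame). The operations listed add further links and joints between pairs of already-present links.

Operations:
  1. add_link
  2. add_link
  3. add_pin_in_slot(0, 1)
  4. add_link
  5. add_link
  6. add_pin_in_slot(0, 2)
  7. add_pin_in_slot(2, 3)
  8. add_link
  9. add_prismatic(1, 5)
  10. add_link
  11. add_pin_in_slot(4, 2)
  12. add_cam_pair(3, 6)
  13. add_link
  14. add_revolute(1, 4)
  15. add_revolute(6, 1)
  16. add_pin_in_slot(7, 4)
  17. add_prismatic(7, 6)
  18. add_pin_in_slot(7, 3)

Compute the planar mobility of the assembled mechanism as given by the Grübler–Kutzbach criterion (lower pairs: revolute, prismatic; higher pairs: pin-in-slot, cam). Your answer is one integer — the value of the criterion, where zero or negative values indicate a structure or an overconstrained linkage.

L=1 J1=0 J2=0
add link → L=2 J1=0 J2=0
add link → L=3 J1=0 J2=0
PS@0,1 dof=2 J2 → L=3 J1=0 J2=1
add link → L=4 J1=0 J2=1
add link → L=5 J1=0 J2=1
PS@0,2 dof=2 J2 → L=5 J1=0 J2=2
PS@2,3 dof=2 J2 → L=5 J1=0 J2=3
add link → L=6 J1=0 J2=3
P@1,5 dof=1 J1 → L=6 J1=1 J2=3
add link → L=7 J1=1 J2=3
PS@4,2 dof=2 J2 → L=7 J1=1 J2=4
C@3,6 dof=2 J2 → L=7 J1=1 J2=5
add link → L=8 J1=1 J2=5
R@1,4 dof=1 J1 → L=8 J1=2 J2=5
R@6,1 dof=1 J1 → L=8 J1=3 J2=5
PS@7,4 dof=2 J2 → L=8 J1=3 J2=6
P@7,6 dof=1 J1 → L=8 J1=4 J2=6
PS@7,3 dof=2 J2 → L=8 J1=4 J2=7
M=3(L−1)−2J1−J2=3·7−2·4−7=6

M = 6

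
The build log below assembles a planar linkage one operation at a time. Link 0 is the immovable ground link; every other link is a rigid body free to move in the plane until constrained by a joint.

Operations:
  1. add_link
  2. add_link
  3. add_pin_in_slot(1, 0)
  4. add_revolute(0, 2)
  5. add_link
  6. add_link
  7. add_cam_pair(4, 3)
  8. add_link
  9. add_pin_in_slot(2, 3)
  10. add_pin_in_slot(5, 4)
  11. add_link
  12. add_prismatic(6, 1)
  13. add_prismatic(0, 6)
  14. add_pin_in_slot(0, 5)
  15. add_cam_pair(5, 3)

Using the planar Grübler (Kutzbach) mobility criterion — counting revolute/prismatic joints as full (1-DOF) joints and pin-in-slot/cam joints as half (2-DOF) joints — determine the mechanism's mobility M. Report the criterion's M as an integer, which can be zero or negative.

(L,J1,J2)=(1,0,0); link0 fixed
link1: (2,0,0)
link2: (3,0,0)
PS 1-0 [J2]: (3,0,1)
R 0-2 [J1]: (3,1,1)
link3: (4,1,1)
link4: (5,1,1)
C 4-3 [J2]: (5,1,2)
link5: (6,1,2)
PS 2-3 [J2]: (6,1,3)
PS 5-4 [J2]: (6,1,4)
link6: (7,1,4)
P 6-1 [J1]: (7,2,4)
P 0-6 [J1]: (7,3,4)
PS 0-5 [J2]: (7,3,5)
C 5-3 [J2]: (7,3,6)
Grübler: 3·6 − 2·3 − 6 = 6

M = 6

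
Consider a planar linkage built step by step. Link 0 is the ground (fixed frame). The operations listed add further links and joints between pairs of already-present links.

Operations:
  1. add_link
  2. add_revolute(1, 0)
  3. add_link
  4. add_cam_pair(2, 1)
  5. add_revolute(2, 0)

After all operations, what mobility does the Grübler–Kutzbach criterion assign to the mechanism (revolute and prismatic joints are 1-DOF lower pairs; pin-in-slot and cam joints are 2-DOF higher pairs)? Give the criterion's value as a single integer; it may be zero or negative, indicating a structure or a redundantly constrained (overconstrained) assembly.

ground; <1,0,0>
#1 <2,0,0>
R:1↔0 J1 <2,1,0>
#2 <3,1,0>
C:2↔1 J2 <3,1,1>
R:2↔0 J1 <3,2,1>
3×2 − 2×2 − 1×1 = 1

M = 1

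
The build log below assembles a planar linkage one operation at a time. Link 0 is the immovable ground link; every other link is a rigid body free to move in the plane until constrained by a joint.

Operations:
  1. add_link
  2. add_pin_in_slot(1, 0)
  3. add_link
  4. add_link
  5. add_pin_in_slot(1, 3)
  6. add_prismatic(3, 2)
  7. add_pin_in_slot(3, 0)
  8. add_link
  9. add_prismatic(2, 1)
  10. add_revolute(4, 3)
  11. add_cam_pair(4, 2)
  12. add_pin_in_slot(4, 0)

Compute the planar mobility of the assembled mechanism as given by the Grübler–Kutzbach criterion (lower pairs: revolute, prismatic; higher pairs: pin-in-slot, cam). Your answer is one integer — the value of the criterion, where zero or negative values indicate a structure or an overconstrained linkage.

M = 1

[1;0;0] (link 0 is ground)
L+ [2;0;0]
PS(1,0)∈J2 [2;0;1]
L+ [3;0;1]
L+ [4;0;1]
PS(1,3)∈J2 [4;0;2]
P(3,2)∈J1 [4;1;2]
PS(3,0)∈J2 [4;1;3]
L+ [5;1;3]
P(2,1)∈J1 [5;2;3]
R(4,3)∈J1 [5;3;3]
C(4,2)∈J2 [5;3;4]
PS(4,0)∈J2 [5;3;5]
mobility = 12 − 6 − 5 = 1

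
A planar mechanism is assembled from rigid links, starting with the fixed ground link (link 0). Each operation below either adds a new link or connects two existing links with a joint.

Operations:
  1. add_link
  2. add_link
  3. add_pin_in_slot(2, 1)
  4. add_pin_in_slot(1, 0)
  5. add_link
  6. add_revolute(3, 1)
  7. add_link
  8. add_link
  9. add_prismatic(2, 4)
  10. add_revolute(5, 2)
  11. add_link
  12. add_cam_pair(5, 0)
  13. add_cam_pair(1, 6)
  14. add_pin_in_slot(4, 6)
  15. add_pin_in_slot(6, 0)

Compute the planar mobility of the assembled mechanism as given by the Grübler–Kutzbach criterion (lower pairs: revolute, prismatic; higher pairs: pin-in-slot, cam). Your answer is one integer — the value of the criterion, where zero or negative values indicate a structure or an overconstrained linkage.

(L,J1,J2)=(1,0,0); link0 fixed
link1: (2,0,0)
link2: (3,0,0)
PS 2-1 [J2]: (3,0,1)
PS 1-0 [J2]: (3,0,2)
link3: (4,0,2)
R 3-1 [J1]: (4,1,2)
link4: (5,1,2)
link5: (6,1,2)
P 2-4 [J1]: (6,2,2)
R 5-2 [J1]: (6,3,2)
link6: (7,3,2)
C 5-0 [J2]: (7,3,3)
C 1-6 [J2]: (7,3,4)
PS 4-6 [J2]: (7,3,5)
PS 6-0 [J2]: (7,3,6)
Grübler: 3·6 − 2·3 − 6 = 6

M = 6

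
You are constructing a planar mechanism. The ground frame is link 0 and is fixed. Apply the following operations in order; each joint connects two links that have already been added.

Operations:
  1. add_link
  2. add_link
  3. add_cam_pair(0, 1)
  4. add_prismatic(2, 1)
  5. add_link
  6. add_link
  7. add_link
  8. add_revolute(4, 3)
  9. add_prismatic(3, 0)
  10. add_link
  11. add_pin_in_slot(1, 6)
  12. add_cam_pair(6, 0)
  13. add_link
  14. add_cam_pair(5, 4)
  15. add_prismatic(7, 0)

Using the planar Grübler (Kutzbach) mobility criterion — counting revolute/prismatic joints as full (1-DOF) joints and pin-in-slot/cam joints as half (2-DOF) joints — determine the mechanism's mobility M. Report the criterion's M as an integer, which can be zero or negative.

M = 9

ground; <1,0,0>
#1 <2,0,0>
#2 <3,0,0>
C:0↔1 J2 <3,0,1>
P:2↔1 J1 <3,1,1>
#3 <4,1,1>
#4 <5,1,1>
#5 <6,1,1>
R:4↔3 J1 <6,2,1>
P:3↔0 J1 <6,3,1>
#6 <7,3,1>
PS:1↔6 J2 <7,3,2>
C:6↔0 J2 <7,3,3>
#7 <8,3,3>
C:5↔4 J2 <8,3,4>
P:7↔0 J1 <8,4,4>
3×7 − 2×4 − 1×4 = 9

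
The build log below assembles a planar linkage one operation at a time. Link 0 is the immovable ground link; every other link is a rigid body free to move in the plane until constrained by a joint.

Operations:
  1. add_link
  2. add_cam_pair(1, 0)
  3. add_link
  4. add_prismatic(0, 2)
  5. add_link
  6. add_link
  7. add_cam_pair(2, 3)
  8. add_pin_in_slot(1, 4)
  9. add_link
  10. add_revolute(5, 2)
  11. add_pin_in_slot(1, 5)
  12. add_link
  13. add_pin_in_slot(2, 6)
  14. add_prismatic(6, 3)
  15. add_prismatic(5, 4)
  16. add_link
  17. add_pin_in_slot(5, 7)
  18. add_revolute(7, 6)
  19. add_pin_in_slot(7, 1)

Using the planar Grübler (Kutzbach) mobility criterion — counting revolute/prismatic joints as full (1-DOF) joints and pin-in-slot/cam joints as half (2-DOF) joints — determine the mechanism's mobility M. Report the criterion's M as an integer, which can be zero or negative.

M = 4

(L,J1,J2)=(1,0,0); link0 fixed
link1: (2,0,0)
C 1-0 [J2]: (2,0,1)
link2: (3,0,1)
P 0-2 [J1]: (3,1,1)
link3: (4,1,1)
link4: (5,1,1)
C 2-3 [J2]: (5,1,2)
PS 1-4 [J2]: (5,1,3)
link5: (6,1,3)
R 5-2 [J1]: (6,2,3)
PS 1-5 [J2]: (6,2,4)
link6: (7,2,4)
PS 2-6 [J2]: (7,2,5)
P 6-3 [J1]: (7,3,5)
P 5-4 [J1]: (7,4,5)
link7: (8,4,5)
PS 5-7 [J2]: (8,4,6)
R 7-6 [J1]: (8,5,6)
PS 7-1 [J2]: (8,5,7)
Grübler: 3·7 − 2·5 − 7 = 4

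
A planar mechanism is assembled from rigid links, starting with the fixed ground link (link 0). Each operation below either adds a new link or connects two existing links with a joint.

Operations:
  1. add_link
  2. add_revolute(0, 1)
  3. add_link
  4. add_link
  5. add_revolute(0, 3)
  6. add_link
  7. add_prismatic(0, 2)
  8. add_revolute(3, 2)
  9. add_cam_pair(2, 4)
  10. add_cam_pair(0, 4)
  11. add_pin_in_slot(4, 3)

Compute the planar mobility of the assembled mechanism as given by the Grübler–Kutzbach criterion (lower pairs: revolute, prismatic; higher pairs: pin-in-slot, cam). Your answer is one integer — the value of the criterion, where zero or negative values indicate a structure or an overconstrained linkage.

link 0 = ground. State L|J1|J2 = 1|0|0
+link1  2|0|0
R(0,1) f=1→J1  2|1|0
+link2  3|1|0
+link3  4|1|0
R(0,3) f=1→J1  4|2|0
+link4  5|2|0
P(0,2) f=1→J1  5|3|0
R(3,2) f=1→J1  5|4|0
C(2,4) f=2→J2  5|4|1
C(0,4) f=2→J2  5|4|2
PS(4,3) f=2→J2  5|4|3
M = 3(5−1)−2·4−3 = 12−8−3 = 1

M = 1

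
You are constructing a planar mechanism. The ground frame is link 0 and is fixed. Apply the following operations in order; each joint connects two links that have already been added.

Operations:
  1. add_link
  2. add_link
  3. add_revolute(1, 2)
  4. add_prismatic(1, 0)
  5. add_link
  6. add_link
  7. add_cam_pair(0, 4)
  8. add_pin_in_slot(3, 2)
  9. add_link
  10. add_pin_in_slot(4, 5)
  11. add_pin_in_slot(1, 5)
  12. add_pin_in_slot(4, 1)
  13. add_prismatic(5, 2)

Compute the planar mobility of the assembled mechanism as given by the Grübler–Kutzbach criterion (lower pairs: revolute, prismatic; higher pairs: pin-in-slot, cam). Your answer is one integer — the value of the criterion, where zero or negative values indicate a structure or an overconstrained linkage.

M = 4

ground; <1,0,0>
#1 <2,0,0>
#2 <3,0,0>
R:1↔2 J1 <3,1,0>
P:1↔0 J1 <3,2,0>
#3 <4,2,0>
#4 <5,2,0>
C:0↔4 J2 <5,2,1>
PS:3↔2 J2 <5,2,2>
#5 <6,2,2>
PS:4↔5 J2 <6,2,3>
PS:1↔5 J2 <6,2,4>
PS:4↔1 J2 <6,2,5>
P:5↔2 J1 <6,3,5>
3×5 − 2×3 − 1×5 = 4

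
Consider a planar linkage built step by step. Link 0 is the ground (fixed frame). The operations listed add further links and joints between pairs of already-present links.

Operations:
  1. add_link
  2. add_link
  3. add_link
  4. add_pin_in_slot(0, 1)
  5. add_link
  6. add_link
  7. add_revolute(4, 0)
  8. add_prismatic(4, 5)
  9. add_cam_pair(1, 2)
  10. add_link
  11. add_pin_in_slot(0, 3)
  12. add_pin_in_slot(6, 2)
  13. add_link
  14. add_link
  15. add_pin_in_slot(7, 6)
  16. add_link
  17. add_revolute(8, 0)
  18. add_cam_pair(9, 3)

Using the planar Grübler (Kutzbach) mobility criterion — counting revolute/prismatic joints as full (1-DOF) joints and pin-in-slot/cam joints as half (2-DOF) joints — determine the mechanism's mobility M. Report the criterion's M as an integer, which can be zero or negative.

ground; <1,0,0>
#1 <2,0,0>
#2 <3,0,0>
#3 <4,0,0>
PS:0↔1 J2 <4,0,1>
#4 <5,0,1>
#5 <6,0,1>
R:4↔0 J1 <6,1,1>
P:4↔5 J1 <6,2,1>
C:1↔2 J2 <6,2,2>
#6 <7,2,2>
PS:0↔3 J2 <7,2,3>
PS:6↔2 J2 <7,2,4>
#7 <8,2,4>
#8 <9,2,4>
PS:7↔6 J2 <9,2,5>
#9 <10,2,5>
R:8↔0 J1 <10,3,5>
C:9↔3 J2 <10,3,6>
3×9 − 2×3 − 1×6 = 15

M = 15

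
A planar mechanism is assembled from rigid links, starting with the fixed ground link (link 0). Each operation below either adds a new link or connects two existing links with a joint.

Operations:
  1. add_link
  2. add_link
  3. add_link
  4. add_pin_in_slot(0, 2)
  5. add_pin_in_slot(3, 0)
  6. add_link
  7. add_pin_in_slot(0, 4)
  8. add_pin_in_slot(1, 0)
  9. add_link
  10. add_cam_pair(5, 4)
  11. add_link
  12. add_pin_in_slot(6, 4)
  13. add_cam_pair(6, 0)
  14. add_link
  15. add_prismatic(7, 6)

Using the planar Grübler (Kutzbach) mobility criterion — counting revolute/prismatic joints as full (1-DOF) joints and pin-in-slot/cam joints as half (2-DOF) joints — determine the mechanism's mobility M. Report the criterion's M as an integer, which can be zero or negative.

[1;0;0] (link 0 is ground)
L+ [2;0;0]
L+ [3;0;0]
L+ [4;0;0]
PS(0,2)∈J2 [4;0;1]
PS(3,0)∈J2 [4;0;2]
L+ [5;0;2]
PS(0,4)∈J2 [5;0;3]
PS(1,0)∈J2 [5;0;4]
L+ [6;0;4]
C(5,4)∈J2 [6;0;5]
L+ [7;0;5]
PS(6,4)∈J2 [7;0;6]
C(6,0)∈J2 [7;0;7]
L+ [8;0;7]
P(7,6)∈J1 [8;1;7]
mobility = 21 − 2 − 7 = 12

M = 12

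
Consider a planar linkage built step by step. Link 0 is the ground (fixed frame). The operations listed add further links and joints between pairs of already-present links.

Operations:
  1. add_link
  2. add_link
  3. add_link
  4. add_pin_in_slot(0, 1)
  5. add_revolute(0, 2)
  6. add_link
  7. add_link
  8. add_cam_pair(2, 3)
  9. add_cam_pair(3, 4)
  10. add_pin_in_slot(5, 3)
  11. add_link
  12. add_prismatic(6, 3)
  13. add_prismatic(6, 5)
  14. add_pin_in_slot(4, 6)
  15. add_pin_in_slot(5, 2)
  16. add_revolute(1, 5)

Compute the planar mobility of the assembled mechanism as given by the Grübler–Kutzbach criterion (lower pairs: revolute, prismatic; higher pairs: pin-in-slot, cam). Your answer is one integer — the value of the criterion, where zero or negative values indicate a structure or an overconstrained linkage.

(L,J1,J2)=(1,0,0); link0 fixed
link1: (2,0,0)
link2: (3,0,0)
link3: (4,0,0)
PS 0-1 [J2]: (4,0,1)
R 0-2 [J1]: (4,1,1)
link4: (5,1,1)
link5: (6,1,1)
C 2-3 [J2]: (6,1,2)
C 3-4 [J2]: (6,1,3)
PS 5-3 [J2]: (6,1,4)
link6: (7,1,4)
P 6-3 [J1]: (7,2,4)
P 6-5 [J1]: (7,3,4)
PS 4-6 [J2]: (7,3,5)
PS 5-2 [J2]: (7,3,6)
R 1-5 [J1]: (7,4,6)
Grübler: 3·6 − 2·4 − 6 = 4

M = 4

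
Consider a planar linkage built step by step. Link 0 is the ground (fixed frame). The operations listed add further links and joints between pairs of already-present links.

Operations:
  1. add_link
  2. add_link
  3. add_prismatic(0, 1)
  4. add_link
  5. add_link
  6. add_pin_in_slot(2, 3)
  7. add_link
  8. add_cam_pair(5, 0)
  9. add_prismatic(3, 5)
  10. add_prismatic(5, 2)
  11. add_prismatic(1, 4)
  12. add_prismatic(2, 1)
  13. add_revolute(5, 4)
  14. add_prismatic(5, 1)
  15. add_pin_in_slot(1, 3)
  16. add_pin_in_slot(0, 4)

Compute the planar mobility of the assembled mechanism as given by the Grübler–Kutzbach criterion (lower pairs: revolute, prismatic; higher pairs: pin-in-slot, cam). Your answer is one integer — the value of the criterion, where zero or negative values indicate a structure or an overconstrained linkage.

link 0 = ground. State L|J1|J2 = 1|0|0
+link1  2|0|0
+link2  3|0|0
P(0,1) f=1→J1  3|1|0
+link3  4|1|0
+link4  5|1|0
PS(2,3) f=2→J2  5|1|1
+link5  6|1|1
C(5,0) f=2→J2  6|1|2
P(3,5) f=1→J1  6|2|2
P(5,2) f=1→J1  6|3|2
P(1,4) f=1→J1  6|4|2
P(2,1) f=1→J1  6|5|2
R(5,4) f=1→J1  6|6|2
P(5,1) f=1→J1  6|7|2
PS(1,3) f=2→J2  6|7|3
PS(0,4) f=2→J2  6|7|4
M = 3(6−1)−2·7−4 = 15−14−4 = -3

M = -3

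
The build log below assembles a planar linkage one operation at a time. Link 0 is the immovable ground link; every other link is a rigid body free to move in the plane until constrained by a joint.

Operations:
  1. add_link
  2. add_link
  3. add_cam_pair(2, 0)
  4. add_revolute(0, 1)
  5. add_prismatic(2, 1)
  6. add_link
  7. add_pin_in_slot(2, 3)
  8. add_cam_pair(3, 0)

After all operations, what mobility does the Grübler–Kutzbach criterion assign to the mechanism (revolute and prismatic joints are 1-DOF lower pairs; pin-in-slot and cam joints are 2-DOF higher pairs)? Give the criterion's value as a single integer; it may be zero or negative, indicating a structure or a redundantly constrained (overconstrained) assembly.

ground; <1,0,0>
#1 <2,0,0>
#2 <3,0,0>
C:2↔0 J2 <3,0,1>
R:0↔1 J1 <3,1,1>
P:2↔1 J1 <3,2,1>
#3 <4,2,1>
PS:2↔3 J2 <4,2,2>
C:3↔0 J2 <4,2,3>
3×3 − 2×2 − 1×3 = 2

M = 2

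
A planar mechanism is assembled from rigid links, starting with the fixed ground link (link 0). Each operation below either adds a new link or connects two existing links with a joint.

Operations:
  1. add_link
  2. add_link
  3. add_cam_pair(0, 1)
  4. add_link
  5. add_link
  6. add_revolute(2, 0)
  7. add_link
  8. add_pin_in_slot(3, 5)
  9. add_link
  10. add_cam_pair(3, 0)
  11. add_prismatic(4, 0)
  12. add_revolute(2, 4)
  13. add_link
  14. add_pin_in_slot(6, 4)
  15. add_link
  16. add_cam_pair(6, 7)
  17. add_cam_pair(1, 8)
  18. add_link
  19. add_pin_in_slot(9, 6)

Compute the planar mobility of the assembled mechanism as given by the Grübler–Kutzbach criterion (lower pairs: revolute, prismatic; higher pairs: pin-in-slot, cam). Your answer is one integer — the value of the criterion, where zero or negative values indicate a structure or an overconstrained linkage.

M = 14

(L,J1,J2)=(1,0,0); link0 fixed
link1: (2,0,0)
link2: (3,0,0)
C 0-1 [J2]: (3,0,1)
link3: (4,0,1)
link4: (5,0,1)
R 2-0 [J1]: (5,1,1)
link5: (6,1,1)
PS 3-5 [J2]: (6,1,2)
link6: (7,1,2)
C 3-0 [J2]: (7,1,3)
P 4-0 [J1]: (7,2,3)
R 2-4 [J1]: (7,3,3)
link7: (8,3,3)
PS 6-4 [J2]: (8,3,4)
link8: (9,3,4)
C 6-7 [J2]: (9,3,5)
C 1-8 [J2]: (9,3,6)
link9: (10,3,6)
PS 9-6 [J2]: (10,3,7)
Grübler: 3·9 − 2·3 − 7 = 14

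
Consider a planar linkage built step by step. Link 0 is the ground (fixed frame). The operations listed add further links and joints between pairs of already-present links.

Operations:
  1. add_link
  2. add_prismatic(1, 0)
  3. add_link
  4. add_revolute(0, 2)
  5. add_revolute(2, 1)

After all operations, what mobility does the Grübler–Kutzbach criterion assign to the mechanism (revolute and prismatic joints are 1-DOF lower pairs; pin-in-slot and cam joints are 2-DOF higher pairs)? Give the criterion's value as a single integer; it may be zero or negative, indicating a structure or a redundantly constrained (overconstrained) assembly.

M = 0

ground; <1,0,0>
#1 <2,0,0>
P:1↔0 J1 <2,1,0>
#2 <3,1,0>
R:0↔2 J1 <3,2,0>
R:2↔1 J1 <3,3,0>
3×2 − 2×3 − 1×0 = 0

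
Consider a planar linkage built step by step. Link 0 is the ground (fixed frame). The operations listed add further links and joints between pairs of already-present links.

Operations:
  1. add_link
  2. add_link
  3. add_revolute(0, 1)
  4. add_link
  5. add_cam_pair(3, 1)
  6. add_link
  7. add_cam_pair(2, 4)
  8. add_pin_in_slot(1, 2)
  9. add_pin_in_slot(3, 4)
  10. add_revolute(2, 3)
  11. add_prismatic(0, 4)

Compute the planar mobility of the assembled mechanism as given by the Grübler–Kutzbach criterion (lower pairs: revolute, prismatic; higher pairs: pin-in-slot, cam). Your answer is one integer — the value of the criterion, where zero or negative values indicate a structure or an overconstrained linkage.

ground; <1,0,0>
#1 <2,0,0>
#2 <3,0,0>
R:0↔1 J1 <3,1,0>
#3 <4,1,0>
C:3↔1 J2 <4,1,1>
#4 <5,1,1>
C:2↔4 J2 <5,1,2>
PS:1↔2 J2 <5,1,3>
PS:3↔4 J2 <5,1,4>
R:2↔3 J1 <5,2,4>
P:0↔4 J1 <5,3,4>
3×4 − 2×3 − 1×4 = 2

M = 2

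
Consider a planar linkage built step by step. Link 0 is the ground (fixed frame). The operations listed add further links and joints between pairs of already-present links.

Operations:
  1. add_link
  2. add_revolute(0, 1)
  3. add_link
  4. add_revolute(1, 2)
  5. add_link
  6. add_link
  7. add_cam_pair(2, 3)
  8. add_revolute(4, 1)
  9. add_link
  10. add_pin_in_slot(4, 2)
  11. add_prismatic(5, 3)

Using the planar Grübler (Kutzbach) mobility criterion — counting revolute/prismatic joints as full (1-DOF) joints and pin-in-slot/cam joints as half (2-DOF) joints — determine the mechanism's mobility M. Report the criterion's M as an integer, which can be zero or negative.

(L,J1,J2)=(1,0,0); link0 fixed
link1: (2,0,0)
R 0-1 [J1]: (2,1,0)
link2: (3,1,0)
R 1-2 [J1]: (3,2,0)
link3: (4,2,0)
link4: (5,2,0)
C 2-3 [J2]: (5,2,1)
R 4-1 [J1]: (5,3,1)
link5: (6,3,1)
PS 4-2 [J2]: (6,3,2)
P 5-3 [J1]: (6,4,2)
Grübler: 3·5 − 2·4 − 2 = 5

M = 5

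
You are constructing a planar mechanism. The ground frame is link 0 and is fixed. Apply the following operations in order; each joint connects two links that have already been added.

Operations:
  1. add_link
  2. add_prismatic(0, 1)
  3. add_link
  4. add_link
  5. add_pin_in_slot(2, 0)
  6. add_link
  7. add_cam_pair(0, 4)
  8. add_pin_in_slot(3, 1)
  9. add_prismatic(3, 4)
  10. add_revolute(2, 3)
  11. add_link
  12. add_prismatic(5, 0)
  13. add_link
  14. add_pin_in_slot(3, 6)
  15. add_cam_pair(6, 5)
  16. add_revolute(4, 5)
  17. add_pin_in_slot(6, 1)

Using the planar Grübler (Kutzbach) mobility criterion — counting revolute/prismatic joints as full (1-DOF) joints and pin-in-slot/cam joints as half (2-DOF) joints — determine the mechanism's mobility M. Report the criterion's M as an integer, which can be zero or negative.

L=1 J1=0 J2=0
add link → L=2 J1=0 J2=0
P@0,1 dof=1 J1 → L=2 J1=1 J2=0
add link → L=3 J1=1 J2=0
add link → L=4 J1=1 J2=0
PS@2,0 dof=2 J2 → L=4 J1=1 J2=1
add link → L=5 J1=1 J2=1
C@0,4 dof=2 J2 → L=5 J1=1 J2=2
PS@3,1 dof=2 J2 → L=5 J1=1 J2=3
P@3,4 dof=1 J1 → L=5 J1=2 J2=3
R@2,3 dof=1 J1 → L=5 J1=3 J2=3
add link → L=6 J1=3 J2=3
P@5,0 dof=1 J1 → L=6 J1=4 J2=3
add link → L=7 J1=4 J2=3
PS@3,6 dof=2 J2 → L=7 J1=4 J2=4
C@6,5 dof=2 J2 → L=7 J1=4 J2=5
R@4,5 dof=1 J1 → L=7 J1=5 J2=5
PS@6,1 dof=2 J2 → L=7 J1=5 J2=6
M=3(L−1)−2J1−J2=3·6−2·5−6=2

M = 2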